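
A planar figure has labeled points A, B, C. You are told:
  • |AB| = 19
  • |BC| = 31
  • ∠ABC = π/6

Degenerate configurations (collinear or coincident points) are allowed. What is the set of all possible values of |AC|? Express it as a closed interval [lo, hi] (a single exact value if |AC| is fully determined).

|AB| ∈ {19}
|BC| ∈ {31}
|AC| ∈ {√(1322 - 589·√(3))}

|AC| = √(1322 - 589·√(3))  (≈ 17.3730)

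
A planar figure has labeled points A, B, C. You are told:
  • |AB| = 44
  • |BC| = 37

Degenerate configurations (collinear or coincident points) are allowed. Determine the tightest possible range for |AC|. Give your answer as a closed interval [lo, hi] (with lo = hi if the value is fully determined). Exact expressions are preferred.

|AC| ∈ [7, 81]  (≈ [7.0000, 81.0000])

|AB| ∈ {44}
|BC| ∈ {37}
|AC| ∈ [7, 81]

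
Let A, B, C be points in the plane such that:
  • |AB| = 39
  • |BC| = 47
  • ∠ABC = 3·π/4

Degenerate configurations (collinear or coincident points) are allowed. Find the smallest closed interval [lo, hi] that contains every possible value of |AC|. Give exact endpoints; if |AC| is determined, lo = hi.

|AB| ∈ {39}
|BC| ∈ {47}
|AC| ∈ {√(1833·√(2) + 3730)}

|AC| = √(1833·√(2) + 3730)  (≈ 79.5126)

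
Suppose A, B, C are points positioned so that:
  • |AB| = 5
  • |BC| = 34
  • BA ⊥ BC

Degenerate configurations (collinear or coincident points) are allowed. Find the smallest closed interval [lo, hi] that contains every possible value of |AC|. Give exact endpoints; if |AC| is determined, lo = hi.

|AC| = √(1181)  (≈ 34.3657)

|AB| ∈ {5}
|BC| ∈ {34}
|AC| ∈ {√(1181)}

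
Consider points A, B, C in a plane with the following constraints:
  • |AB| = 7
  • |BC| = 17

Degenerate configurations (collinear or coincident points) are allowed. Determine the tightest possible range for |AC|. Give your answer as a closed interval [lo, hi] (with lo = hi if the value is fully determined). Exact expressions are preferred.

|AB| ∈ {7}
|BC| ∈ {17}
|AC| ∈ [10, 24]

|AC| ∈ [10, 24]  (≈ [10.0000, 24.0000])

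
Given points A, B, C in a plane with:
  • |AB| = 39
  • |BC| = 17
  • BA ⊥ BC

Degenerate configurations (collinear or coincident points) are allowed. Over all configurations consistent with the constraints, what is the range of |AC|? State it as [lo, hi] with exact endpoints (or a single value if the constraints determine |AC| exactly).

|AC| = √(1810)  (≈ 42.5441)

|AB| ∈ {39}
|BC| ∈ {17}
|AC| ∈ {√(1810)}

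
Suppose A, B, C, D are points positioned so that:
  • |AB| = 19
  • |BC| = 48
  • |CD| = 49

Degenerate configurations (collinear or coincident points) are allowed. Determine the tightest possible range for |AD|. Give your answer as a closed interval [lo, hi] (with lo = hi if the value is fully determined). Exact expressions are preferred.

|AD| ∈ [0, 116]  (≈ [0.0000, 116.0000])

|AB| ∈ {19}
|BC| ∈ {48}
|CD| ∈ {49}
|AC| ∈ [29, 67]
|BD| ∈ [1, 97]
|AD| ∈ [0, 116]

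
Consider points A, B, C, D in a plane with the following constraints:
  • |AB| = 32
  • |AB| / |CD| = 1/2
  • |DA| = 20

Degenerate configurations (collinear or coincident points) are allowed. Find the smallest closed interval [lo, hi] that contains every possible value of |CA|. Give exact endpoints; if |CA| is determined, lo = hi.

|CA| ∈ [44, 84]  (≈ [44.0000, 84.0000])

|AB| ∈ {32}
|AD| ∈ {20}
|CD| ∈ {64}
|BD| ∈ [12, 52]
|AC| ∈ [44, 84]
|BC| ∈ [12, 116]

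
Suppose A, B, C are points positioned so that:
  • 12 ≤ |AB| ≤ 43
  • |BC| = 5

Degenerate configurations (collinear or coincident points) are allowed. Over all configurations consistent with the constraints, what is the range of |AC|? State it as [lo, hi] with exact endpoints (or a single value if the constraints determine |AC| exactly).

|AC| ∈ [7, 48]  (≈ [7.0000, 48.0000])

|AB| ∈ [12, 43]
|BC| ∈ {5}
|AC| ∈ [7, 48]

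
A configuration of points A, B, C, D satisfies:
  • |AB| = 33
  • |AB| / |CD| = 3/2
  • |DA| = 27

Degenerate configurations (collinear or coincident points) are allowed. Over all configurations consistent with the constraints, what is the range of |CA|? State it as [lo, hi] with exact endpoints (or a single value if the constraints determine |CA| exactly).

|CA| ∈ [5, 49]  (≈ [5.0000, 49.0000])

|AB| ∈ {33}
|AD| ∈ {27}
|CD| ∈ {22}
|BD| ∈ [6, 60]
|AC| ∈ [5, 49]
|BC| ∈ [0, 82]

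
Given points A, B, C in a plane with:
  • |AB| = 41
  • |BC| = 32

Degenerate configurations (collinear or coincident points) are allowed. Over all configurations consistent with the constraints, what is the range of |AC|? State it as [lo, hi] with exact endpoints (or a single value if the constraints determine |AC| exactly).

|AC| ∈ [9, 73]  (≈ [9.0000, 73.0000])

|AB| ∈ {41}
|BC| ∈ {32}
|AC| ∈ [9, 73]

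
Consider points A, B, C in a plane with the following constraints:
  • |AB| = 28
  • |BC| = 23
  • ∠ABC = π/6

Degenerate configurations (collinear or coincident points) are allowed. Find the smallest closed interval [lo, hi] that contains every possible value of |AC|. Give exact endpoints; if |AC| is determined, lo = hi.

|AB| ∈ {28}
|BC| ∈ {23}
|AC| ∈ {√(1313 - 644·√(3))}

|AC| = √(1313 - 644·√(3))  (≈ 14.0556)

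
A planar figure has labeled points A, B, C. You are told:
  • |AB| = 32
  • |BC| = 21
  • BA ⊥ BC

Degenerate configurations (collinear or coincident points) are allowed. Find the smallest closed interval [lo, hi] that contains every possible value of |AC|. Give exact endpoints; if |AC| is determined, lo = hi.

|AB| ∈ {32}
|BC| ∈ {21}
|AC| ∈ {√(1465)}

|AC| = √(1465)  (≈ 38.2753)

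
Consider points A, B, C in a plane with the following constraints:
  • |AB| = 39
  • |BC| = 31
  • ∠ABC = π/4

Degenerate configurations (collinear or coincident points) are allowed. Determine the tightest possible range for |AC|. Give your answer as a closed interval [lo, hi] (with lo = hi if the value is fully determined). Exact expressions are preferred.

|AB| ∈ {39}
|BC| ∈ {31}
|AC| ∈ {√(2482 - 1209·√(2))}

|AC| = √(2482 - 1209·√(2))  (≈ 27.7888)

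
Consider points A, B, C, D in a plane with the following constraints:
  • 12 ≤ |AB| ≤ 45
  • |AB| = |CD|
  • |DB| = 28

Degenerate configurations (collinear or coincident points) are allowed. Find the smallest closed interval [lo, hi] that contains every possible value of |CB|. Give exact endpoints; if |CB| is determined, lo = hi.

|AB| ∈ [12, 45]
|BD| ∈ {28}
|CD| ∈ [12, 45]
|AD| ∈ [0, 73]
|BC| ∈ [0, 73]
|AC| ∈ [0, 118]

|CB| ∈ [0, 73]  (≈ [0.0000, 73.0000])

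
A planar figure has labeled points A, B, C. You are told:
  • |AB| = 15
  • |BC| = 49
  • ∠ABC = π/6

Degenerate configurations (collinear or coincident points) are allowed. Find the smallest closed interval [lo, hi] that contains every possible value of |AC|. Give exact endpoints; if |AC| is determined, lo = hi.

|AC| = √(2626 - 735·√(3))  (≈ 36.7824)

|AB| ∈ {15}
|BC| ∈ {49}
|AC| ∈ {√(2626 - 735·√(3))}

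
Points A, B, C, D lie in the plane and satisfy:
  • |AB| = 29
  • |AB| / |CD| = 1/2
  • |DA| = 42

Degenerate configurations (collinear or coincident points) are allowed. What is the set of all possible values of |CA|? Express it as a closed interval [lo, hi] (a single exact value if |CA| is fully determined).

|CA| ∈ [16, 100]  (≈ [16.0000, 100.0000])

|AB| ∈ {29}
|AD| ∈ {42}
|CD| ∈ {58}
|BD| ∈ [13, 71]
|AC| ∈ [16, 100]
|BC| ∈ [0, 129]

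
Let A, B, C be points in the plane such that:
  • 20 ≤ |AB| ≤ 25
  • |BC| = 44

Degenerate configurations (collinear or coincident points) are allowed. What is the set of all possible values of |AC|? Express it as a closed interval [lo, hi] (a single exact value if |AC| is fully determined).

|AC| ∈ [19, 69]  (≈ [19.0000, 69.0000])

|AB| ∈ [20, 25]
|BC| ∈ {44}
|AC| ∈ [19, 69]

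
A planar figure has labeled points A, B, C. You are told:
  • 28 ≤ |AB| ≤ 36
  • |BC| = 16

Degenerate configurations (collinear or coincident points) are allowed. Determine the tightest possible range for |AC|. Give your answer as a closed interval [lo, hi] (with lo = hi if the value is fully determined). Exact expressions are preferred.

|AB| ∈ [28, 36]
|BC| ∈ {16}
|AC| ∈ [12, 52]

|AC| ∈ [12, 52]  (≈ [12.0000, 52.0000])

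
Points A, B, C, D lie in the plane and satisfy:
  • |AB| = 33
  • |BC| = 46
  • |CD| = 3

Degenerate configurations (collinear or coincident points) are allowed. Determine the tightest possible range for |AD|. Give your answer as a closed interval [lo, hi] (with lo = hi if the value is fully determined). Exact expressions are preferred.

|AD| ∈ [10, 82]  (≈ [10.0000, 82.0000])

|AB| ∈ {33}
|BC| ∈ {46}
|CD| ∈ {3}
|AC| ∈ [13, 79]
|BD| ∈ [43, 49]
|AD| ∈ [10, 82]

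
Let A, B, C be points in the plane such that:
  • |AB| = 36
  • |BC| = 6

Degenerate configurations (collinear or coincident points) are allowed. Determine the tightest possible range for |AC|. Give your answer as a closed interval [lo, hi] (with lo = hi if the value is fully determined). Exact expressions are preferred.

|AB| ∈ {36}
|BC| ∈ {6}
|AC| ∈ [30, 42]

|AC| ∈ [30, 42]  (≈ [30.0000, 42.0000])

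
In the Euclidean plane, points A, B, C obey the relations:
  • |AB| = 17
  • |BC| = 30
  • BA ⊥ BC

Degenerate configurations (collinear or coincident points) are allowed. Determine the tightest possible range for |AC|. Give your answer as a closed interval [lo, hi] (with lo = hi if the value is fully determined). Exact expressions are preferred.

|AB| ∈ {17}
|BC| ∈ {30}
|AC| ∈ {√(1189)}

|AC| = √(1189)  (≈ 34.4819)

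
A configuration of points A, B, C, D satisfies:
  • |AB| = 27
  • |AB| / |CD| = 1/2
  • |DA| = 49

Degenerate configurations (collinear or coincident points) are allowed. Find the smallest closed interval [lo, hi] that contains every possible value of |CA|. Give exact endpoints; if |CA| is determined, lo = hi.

|CA| ∈ [5, 103]  (≈ [5.0000, 103.0000])

|AB| ∈ {27}
|AD| ∈ {49}
|CD| ∈ {54}
|BD| ∈ [22, 76]
|AC| ∈ [5, 103]
|BC| ∈ [0, 130]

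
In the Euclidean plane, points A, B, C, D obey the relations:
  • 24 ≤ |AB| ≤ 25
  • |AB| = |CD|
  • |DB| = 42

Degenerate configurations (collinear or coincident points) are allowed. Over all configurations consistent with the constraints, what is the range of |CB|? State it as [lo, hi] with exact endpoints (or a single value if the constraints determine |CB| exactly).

|CB| ∈ [17, 67]  (≈ [17.0000, 67.0000])

|AB| ∈ [24, 25]
|BD| ∈ {42}
|CD| ∈ [24, 25]
|AD| ∈ [17, 67]
|BC| ∈ [17, 67]
|AC| ∈ [0, 92]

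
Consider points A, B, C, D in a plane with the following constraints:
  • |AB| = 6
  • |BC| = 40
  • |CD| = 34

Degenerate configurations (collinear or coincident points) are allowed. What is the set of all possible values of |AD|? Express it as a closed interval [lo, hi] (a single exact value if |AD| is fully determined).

|AD| ∈ [0, 80]  (≈ [0.0000, 80.0000])

|AB| ∈ {6}
|BC| ∈ {40}
|CD| ∈ {34}
|AC| ∈ [34, 46]
|BD| ∈ [6, 74]
|AD| ∈ [0, 80]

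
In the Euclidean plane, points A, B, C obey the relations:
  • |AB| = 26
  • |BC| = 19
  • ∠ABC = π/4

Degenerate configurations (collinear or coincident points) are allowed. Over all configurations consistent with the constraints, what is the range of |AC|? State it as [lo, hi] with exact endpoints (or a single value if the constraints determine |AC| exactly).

|AC| = √(1037 - 494·√(2))  (≈ 18.3951)

|AB| ∈ {26}
|BC| ∈ {19}
|AC| ∈ {√(1037 - 494·√(2))}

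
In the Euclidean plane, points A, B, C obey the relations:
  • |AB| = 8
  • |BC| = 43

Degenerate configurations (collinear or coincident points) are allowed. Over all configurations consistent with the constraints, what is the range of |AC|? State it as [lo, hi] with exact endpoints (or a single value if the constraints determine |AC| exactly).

|AB| ∈ {8}
|BC| ∈ {43}
|AC| ∈ [35, 51]

|AC| ∈ [35, 51]  (≈ [35.0000, 51.0000])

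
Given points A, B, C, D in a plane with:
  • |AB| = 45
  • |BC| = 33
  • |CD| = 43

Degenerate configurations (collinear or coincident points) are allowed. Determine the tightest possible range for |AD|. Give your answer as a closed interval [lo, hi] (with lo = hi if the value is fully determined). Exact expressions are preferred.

|AD| ∈ [0, 121]  (≈ [0.0000, 121.0000])

|AB| ∈ {45}
|BC| ∈ {33}
|CD| ∈ {43}
|AC| ∈ [12, 78]
|BD| ∈ [10, 76]
|AD| ∈ [0, 121]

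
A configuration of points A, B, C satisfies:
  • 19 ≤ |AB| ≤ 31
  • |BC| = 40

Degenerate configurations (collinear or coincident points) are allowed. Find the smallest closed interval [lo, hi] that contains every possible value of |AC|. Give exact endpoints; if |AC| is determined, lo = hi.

|AB| ∈ [19, 31]
|BC| ∈ {40}
|AC| ∈ [9, 71]

|AC| ∈ [9, 71]  (≈ [9.0000, 71.0000])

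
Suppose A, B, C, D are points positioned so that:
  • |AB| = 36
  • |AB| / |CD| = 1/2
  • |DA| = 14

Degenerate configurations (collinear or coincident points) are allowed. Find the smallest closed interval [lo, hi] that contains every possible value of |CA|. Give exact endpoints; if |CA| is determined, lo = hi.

|CA| ∈ [58, 86]  (≈ [58.0000, 86.0000])

|AB| ∈ {36}
|AD| ∈ {14}
|CD| ∈ {72}
|BD| ∈ [22, 50]
|AC| ∈ [58, 86]
|BC| ∈ [22, 122]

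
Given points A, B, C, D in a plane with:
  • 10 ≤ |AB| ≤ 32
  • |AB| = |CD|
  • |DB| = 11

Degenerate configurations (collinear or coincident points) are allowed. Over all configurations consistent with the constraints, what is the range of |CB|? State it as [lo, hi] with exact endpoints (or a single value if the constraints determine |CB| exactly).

|AB| ∈ [10, 32]
|BD| ∈ {11}
|CD| ∈ [10, 32]
|AD| ∈ [0, 43]
|BC| ∈ [0, 43]
|AC| ∈ [0, 75]

|CB| ∈ [0, 43]  (≈ [0.0000, 43.0000])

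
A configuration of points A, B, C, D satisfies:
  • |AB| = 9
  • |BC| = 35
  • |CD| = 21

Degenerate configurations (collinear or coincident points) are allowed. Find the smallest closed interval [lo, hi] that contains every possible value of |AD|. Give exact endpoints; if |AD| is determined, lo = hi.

|AD| ∈ [5, 65]  (≈ [5.0000, 65.0000])

|AB| ∈ {9}
|BC| ∈ {35}
|CD| ∈ {21}
|AC| ∈ [26, 44]
|BD| ∈ [14, 56]
|AD| ∈ [5, 65]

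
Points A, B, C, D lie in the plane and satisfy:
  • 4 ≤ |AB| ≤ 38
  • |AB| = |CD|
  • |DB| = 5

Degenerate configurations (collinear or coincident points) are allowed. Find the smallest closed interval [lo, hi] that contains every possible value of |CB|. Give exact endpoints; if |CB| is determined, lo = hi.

|AB| ∈ [4, 38]
|BD| ∈ {5}
|CD| ∈ [4, 38]
|AD| ∈ [0, 43]
|BC| ∈ [0, 43]
|AC| ∈ [0, 81]

|CB| ∈ [0, 43]  (≈ [0.0000, 43.0000])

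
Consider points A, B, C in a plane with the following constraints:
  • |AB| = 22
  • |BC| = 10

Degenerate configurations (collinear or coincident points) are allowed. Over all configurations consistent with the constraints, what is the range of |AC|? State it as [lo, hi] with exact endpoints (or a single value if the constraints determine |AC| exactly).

|AC| ∈ [12, 32]  (≈ [12.0000, 32.0000])

|AB| ∈ {22}
|BC| ∈ {10}
|AC| ∈ [12, 32]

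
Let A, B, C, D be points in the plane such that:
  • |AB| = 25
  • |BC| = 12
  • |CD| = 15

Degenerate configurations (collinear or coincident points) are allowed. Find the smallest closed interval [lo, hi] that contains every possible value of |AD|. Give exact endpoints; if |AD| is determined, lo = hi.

|AB| ∈ {25}
|BC| ∈ {12}
|CD| ∈ {15}
|AC| ∈ [13, 37]
|BD| ∈ [3, 27]
|AD| ∈ [0, 52]

|AD| ∈ [0, 52]  (≈ [0.0000, 52.0000])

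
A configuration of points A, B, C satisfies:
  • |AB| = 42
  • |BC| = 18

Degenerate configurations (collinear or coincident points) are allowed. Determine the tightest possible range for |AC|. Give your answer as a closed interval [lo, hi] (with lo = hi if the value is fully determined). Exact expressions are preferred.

|AB| ∈ {42}
|BC| ∈ {18}
|AC| ∈ [24, 60]

|AC| ∈ [24, 60]  (≈ [24.0000, 60.0000])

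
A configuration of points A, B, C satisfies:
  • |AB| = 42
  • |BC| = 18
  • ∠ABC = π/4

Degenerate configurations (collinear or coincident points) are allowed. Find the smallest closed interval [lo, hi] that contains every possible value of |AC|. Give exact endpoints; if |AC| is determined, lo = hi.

|AB| ∈ {42}
|BC| ∈ {18}
|AC| ∈ {6·√(58 - 21·√(2))}

|AC| = 6·√(58 - 21·√(2))  (≈ 31.9195)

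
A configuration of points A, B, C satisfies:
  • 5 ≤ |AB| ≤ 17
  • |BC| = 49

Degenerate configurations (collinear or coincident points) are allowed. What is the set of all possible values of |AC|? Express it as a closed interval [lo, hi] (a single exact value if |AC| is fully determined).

|AC| ∈ [32, 66]  (≈ [32.0000, 66.0000])

|AB| ∈ [5, 17]
|BC| ∈ {49}
|AC| ∈ [32, 66]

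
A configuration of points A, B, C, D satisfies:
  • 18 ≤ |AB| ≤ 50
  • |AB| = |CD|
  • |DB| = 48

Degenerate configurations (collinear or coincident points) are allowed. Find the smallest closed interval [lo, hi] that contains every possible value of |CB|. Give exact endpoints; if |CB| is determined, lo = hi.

|CB| ∈ [0, 98]  (≈ [0.0000, 98.0000])

|AB| ∈ [18, 50]
|BD| ∈ {48}
|CD| ∈ [18, 50]
|AD| ∈ [0, 98]
|BC| ∈ [0, 98]
|AC| ∈ [0, 148]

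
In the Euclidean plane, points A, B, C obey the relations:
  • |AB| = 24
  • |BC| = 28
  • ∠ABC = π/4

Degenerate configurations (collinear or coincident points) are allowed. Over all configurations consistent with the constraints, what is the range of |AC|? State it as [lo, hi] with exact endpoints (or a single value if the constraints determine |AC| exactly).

|AC| = 4·√(85 - 42·√(2))  (≈ 20.2398)

|AB| ∈ {24}
|BC| ∈ {28}
|AC| ∈ {4·√(85 - 42·√(2))}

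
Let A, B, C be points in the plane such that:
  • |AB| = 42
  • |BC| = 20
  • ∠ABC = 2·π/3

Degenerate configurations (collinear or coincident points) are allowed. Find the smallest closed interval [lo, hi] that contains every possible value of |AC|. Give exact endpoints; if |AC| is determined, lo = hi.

|AB| ∈ {42}
|BC| ∈ {20}
|AC| ∈ {2·√(751)}

|AC| = 2·√(751)  (≈ 54.8088)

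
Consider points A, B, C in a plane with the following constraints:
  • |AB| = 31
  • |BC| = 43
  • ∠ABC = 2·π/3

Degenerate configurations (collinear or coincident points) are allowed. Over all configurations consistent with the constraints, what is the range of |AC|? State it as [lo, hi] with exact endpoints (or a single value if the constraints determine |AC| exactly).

|AC| = √(4143)  (≈ 64.3661)

|AB| ∈ {31}
|BC| ∈ {43}
|AC| ∈ {√(4143)}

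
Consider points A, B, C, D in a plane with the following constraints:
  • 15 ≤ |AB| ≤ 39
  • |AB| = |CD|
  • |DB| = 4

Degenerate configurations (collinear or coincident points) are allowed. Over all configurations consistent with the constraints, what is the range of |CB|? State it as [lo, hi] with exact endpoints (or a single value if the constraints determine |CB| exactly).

|CB| ∈ [11, 43]  (≈ [11.0000, 43.0000])

|AB| ∈ [15, 39]
|BD| ∈ {4}
|CD| ∈ [15, 39]
|AD| ∈ [11, 43]
|BC| ∈ [11, 43]
|AC| ∈ [0, 82]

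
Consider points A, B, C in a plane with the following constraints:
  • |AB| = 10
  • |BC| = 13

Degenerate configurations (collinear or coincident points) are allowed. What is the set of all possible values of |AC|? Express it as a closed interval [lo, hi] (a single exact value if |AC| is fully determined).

|AB| ∈ {10}
|BC| ∈ {13}
|AC| ∈ [3, 23]

|AC| ∈ [3, 23]  (≈ [3.0000, 23.0000])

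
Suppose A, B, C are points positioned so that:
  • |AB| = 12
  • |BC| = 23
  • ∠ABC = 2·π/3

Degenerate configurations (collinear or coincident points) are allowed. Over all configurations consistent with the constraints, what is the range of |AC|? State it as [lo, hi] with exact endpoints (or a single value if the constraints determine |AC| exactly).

|AB| ∈ {12}
|BC| ∈ {23}
|AC| ∈ {√(949)}

|AC| = √(949)  (≈ 30.8058)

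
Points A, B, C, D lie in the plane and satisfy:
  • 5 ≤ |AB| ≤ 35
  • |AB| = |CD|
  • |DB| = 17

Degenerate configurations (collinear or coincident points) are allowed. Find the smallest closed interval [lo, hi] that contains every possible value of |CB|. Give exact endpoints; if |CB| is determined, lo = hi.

|AB| ∈ [5, 35]
|BD| ∈ {17}
|CD| ∈ [5, 35]
|AD| ∈ [0, 52]
|BC| ∈ [0, 52]
|AC| ∈ [0, 87]

|CB| ∈ [0, 52]  (≈ [0.0000, 52.0000])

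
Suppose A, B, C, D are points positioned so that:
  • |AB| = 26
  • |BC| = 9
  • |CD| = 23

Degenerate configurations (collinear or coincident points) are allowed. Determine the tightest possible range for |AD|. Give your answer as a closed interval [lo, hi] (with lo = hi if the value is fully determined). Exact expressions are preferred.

|AB| ∈ {26}
|BC| ∈ {9}
|CD| ∈ {23}
|AC| ∈ [17, 35]
|BD| ∈ [14, 32]
|AD| ∈ [0, 58]

|AD| ∈ [0, 58]  (≈ [0.0000, 58.0000])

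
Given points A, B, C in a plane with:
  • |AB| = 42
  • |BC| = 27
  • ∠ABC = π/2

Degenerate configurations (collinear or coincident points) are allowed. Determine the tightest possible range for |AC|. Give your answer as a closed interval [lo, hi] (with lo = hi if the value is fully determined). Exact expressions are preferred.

|AB| ∈ {42}
|BC| ∈ {27}
|AC| ∈ {3·√(277)}

|AC| = 3·√(277)  (≈ 49.9300)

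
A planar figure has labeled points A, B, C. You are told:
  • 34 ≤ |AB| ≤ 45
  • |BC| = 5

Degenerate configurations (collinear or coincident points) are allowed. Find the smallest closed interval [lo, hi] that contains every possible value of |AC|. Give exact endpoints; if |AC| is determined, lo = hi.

|AC| ∈ [29, 50]  (≈ [29.0000, 50.0000])

|AB| ∈ [34, 45]
|BC| ∈ {5}
|AC| ∈ [29, 50]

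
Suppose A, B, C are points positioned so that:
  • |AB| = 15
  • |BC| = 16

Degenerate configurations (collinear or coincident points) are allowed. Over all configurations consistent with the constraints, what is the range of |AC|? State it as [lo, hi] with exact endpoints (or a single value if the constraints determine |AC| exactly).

|AC| ∈ [1, 31]  (≈ [1.0000, 31.0000])

|AB| ∈ {15}
|BC| ∈ {16}
|AC| ∈ [1, 31]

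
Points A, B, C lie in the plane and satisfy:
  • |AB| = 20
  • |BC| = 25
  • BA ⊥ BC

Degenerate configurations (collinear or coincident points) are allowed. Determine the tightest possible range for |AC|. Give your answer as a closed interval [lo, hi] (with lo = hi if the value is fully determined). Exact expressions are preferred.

|AC| = 5·√(41)  (≈ 32.0156)

|AB| ∈ {20}
|BC| ∈ {25}
|AC| ∈ {5·√(41)}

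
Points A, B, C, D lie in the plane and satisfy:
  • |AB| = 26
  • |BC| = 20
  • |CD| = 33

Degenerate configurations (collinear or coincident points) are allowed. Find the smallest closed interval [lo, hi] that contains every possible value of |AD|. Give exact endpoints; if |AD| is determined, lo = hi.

|AB| ∈ {26}
|BC| ∈ {20}
|CD| ∈ {33}
|AC| ∈ [6, 46]
|BD| ∈ [13, 53]
|AD| ∈ [0, 79]

|AD| ∈ [0, 79]  (≈ [0.0000, 79.0000])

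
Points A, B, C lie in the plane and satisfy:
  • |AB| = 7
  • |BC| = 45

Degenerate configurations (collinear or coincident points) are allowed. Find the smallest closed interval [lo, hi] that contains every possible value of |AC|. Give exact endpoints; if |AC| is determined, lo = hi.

|AB| ∈ {7}
|BC| ∈ {45}
|AC| ∈ [38, 52]

|AC| ∈ [38, 52]  (≈ [38.0000, 52.0000])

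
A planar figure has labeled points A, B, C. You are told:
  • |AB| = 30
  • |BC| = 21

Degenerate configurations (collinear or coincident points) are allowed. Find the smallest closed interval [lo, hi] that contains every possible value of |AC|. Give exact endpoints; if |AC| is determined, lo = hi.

|AC| ∈ [9, 51]  (≈ [9.0000, 51.0000])

|AB| ∈ {30}
|BC| ∈ {21}
|AC| ∈ [9, 51]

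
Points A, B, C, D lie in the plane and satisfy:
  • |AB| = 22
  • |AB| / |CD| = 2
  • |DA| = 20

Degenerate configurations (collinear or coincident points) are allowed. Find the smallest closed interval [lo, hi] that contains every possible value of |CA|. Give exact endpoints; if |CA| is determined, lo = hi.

|AB| ∈ {22}
|AD| ∈ {20}
|CD| ∈ {11}
|BD| ∈ [2, 42]
|AC| ∈ [9, 31]
|BC| ∈ [0, 53]

|CA| ∈ [9, 31]  (≈ [9.0000, 31.0000])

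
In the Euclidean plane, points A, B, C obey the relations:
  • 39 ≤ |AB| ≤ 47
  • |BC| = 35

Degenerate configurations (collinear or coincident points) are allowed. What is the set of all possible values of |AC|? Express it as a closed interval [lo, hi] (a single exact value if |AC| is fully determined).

|AB| ∈ [39, 47]
|BC| ∈ {35}
|AC| ∈ [4, 82]

|AC| ∈ [4, 82]  (≈ [4.0000, 82.0000])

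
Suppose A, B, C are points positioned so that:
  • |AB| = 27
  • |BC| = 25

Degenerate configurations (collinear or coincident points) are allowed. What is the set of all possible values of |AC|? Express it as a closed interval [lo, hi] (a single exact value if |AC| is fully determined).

|AB| ∈ {27}
|BC| ∈ {25}
|AC| ∈ [2, 52]

|AC| ∈ [2, 52]  (≈ [2.0000, 52.0000])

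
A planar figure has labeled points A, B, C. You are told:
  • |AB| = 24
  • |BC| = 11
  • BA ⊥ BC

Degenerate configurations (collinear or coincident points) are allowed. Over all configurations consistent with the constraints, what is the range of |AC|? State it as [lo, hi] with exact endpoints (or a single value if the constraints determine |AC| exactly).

|AB| ∈ {24}
|BC| ∈ {11}
|AC| ∈ {√(697)}

|AC| = √(697)  (≈ 26.4008)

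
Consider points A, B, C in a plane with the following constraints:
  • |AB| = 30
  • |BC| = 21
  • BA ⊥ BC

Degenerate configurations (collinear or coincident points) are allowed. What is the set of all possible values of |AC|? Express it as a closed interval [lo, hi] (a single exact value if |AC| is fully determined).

|AB| ∈ {30}
|BC| ∈ {21}
|AC| ∈ {3·√(149)}

|AC| = 3·√(149)  (≈ 36.6197)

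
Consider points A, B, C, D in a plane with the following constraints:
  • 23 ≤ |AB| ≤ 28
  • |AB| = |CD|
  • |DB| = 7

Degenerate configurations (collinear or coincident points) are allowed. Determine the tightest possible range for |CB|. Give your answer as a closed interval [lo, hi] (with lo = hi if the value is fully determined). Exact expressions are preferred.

|AB| ∈ [23, 28]
|BD| ∈ {7}
|CD| ∈ [23, 28]
|AD| ∈ [16, 35]
|BC| ∈ [16, 35]
|AC| ∈ [0, 63]

|CB| ∈ [16, 35]  (≈ [16.0000, 35.0000])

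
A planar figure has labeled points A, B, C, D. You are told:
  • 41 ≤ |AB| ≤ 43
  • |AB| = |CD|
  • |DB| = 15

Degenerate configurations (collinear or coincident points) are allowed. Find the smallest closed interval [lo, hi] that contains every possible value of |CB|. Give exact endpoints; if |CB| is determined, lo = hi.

|AB| ∈ [41, 43]
|BD| ∈ {15}
|CD| ∈ [41, 43]
|AD| ∈ [26, 58]
|BC| ∈ [26, 58]
|AC| ∈ [0, 101]

|CB| ∈ [26, 58]  (≈ [26.0000, 58.0000])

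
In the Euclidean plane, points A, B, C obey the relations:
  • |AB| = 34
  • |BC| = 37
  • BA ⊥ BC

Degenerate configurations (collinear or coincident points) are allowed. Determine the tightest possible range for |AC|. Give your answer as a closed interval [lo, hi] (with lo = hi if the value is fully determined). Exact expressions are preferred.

|AB| ∈ {34}
|BC| ∈ {37}
|AC| ∈ {5·√(101)}

|AC| = 5·√(101)  (≈ 50.2494)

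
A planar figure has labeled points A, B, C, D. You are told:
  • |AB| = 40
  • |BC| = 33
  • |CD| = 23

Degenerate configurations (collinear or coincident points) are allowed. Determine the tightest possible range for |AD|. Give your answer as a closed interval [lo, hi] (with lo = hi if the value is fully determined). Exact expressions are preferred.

|AD| ∈ [0, 96]  (≈ [0.0000, 96.0000])

|AB| ∈ {40}
|BC| ∈ {33}
|CD| ∈ {23}
|AC| ∈ [7, 73]
|BD| ∈ [10, 56]
|AD| ∈ [0, 96]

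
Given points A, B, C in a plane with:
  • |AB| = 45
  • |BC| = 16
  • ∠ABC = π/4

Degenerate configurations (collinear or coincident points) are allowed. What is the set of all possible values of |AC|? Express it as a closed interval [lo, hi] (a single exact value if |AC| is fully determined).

|AB| ∈ {45}
|BC| ∈ {16}
|AC| ∈ {√(2281 - 720·√(2))}

|AC| = √(2281 - 720·√(2))  (≈ 35.5354)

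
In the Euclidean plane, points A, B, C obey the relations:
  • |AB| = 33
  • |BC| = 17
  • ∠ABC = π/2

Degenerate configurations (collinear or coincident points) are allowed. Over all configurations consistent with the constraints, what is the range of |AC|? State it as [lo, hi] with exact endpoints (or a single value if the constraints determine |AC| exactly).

|AB| ∈ {33}
|BC| ∈ {17}
|AC| ∈ {√(1378)}

|AC| = √(1378)  (≈ 37.1214)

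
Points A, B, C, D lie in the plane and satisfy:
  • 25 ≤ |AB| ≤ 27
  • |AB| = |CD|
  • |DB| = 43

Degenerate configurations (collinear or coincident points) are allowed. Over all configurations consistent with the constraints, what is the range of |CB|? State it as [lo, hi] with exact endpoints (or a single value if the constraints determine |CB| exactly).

|AB| ∈ [25, 27]
|BD| ∈ {43}
|CD| ∈ [25, 27]
|AD| ∈ [16, 70]
|BC| ∈ [16, 70]
|AC| ∈ [0, 97]

|CB| ∈ [16, 70]  (≈ [16.0000, 70.0000])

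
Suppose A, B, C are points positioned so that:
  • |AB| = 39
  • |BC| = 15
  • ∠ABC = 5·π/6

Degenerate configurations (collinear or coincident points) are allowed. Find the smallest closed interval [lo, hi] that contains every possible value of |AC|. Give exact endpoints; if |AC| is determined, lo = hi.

|AC| = 3·√(65·√(3) + 194)  (≈ 52.5286)

|AB| ∈ {39}
|BC| ∈ {15}
|AC| ∈ {3·√(65·√(3) + 194)}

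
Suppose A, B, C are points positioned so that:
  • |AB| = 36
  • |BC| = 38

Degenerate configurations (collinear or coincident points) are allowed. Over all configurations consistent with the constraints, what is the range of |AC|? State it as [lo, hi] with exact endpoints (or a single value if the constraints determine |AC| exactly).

|AB| ∈ {36}
|BC| ∈ {38}
|AC| ∈ [2, 74]

|AC| ∈ [2, 74]  (≈ [2.0000, 74.0000])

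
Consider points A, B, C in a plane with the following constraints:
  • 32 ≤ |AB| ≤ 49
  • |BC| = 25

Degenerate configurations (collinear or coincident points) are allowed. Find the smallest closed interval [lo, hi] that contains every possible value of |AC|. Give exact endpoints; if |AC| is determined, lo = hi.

|AC| ∈ [7, 74]  (≈ [7.0000, 74.0000])

|AB| ∈ [32, 49]
|BC| ∈ {25}
|AC| ∈ [7, 74]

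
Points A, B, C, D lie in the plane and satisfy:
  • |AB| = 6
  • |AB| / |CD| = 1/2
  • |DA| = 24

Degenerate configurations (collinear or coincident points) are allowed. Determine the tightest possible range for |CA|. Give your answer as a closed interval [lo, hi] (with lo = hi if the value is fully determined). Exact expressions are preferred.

|CA| ∈ [12, 36]  (≈ [12.0000, 36.0000])

|AB| ∈ {6}
|AD| ∈ {24}
|CD| ∈ {12}
|BD| ∈ [18, 30]
|AC| ∈ [12, 36]
|BC| ∈ [6, 42]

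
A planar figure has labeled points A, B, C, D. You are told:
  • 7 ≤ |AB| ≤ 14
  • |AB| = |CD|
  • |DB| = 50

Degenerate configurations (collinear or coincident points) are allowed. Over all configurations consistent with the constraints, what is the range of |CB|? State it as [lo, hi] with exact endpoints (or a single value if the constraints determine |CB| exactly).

|CB| ∈ [36, 64]  (≈ [36.0000, 64.0000])

|AB| ∈ [7, 14]
|BD| ∈ {50}
|CD| ∈ [7, 14]
|AD| ∈ [36, 64]
|BC| ∈ [36, 64]
|AC| ∈ [22, 78]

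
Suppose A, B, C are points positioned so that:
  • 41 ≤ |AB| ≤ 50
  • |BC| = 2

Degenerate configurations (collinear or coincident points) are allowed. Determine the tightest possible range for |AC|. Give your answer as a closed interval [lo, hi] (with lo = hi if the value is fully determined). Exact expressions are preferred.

|AB| ∈ [41, 50]
|BC| ∈ {2}
|AC| ∈ [39, 52]

|AC| ∈ [39, 52]  (≈ [39.0000, 52.0000])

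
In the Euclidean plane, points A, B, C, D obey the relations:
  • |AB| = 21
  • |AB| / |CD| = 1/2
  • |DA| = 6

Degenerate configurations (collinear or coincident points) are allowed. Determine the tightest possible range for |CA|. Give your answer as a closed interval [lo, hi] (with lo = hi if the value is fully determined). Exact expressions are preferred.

|AB| ∈ {21}
|AD| ∈ {6}
|CD| ∈ {42}
|BD| ∈ [15, 27]
|AC| ∈ [36, 48]
|BC| ∈ [15, 69]

|CA| ∈ [36, 48]  (≈ [36.0000, 48.0000])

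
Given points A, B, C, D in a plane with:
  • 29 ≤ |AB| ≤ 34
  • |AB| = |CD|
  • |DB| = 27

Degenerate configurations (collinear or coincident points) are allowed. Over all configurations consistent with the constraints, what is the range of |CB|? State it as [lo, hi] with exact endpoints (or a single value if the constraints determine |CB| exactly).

|CB| ∈ [2, 61]  (≈ [2.0000, 61.0000])

|AB| ∈ [29, 34]
|BD| ∈ {27}
|CD| ∈ [29, 34]
|AD| ∈ [2, 61]
|BC| ∈ [2, 61]
|AC| ∈ [0, 95]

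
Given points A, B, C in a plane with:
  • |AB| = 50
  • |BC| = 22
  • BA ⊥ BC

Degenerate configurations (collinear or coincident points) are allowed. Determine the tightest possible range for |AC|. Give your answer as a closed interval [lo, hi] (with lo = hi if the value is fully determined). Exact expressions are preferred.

|AB| ∈ {50}
|BC| ∈ {22}
|AC| ∈ {2·√(746)}

|AC| = 2·√(746)  (≈ 54.6260)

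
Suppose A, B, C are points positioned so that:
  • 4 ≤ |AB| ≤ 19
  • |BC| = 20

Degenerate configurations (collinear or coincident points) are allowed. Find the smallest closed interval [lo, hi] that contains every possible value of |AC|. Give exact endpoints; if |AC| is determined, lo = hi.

|AB| ∈ [4, 19]
|BC| ∈ {20}
|AC| ∈ [1, 39]

|AC| ∈ [1, 39]  (≈ [1.0000, 39.0000])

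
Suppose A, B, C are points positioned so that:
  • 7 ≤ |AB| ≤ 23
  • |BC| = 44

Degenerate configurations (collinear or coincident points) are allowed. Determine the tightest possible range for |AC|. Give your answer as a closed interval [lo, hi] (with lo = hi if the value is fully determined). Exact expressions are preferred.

|AC| ∈ [21, 67]  (≈ [21.0000, 67.0000])

|AB| ∈ [7, 23]
|BC| ∈ {44}
|AC| ∈ [21, 67]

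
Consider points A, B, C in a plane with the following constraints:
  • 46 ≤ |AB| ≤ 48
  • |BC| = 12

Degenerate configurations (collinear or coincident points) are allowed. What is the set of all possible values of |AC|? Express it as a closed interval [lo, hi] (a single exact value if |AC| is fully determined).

|AB| ∈ [46, 48]
|BC| ∈ {12}
|AC| ∈ [34, 60]

|AC| ∈ [34, 60]  (≈ [34.0000, 60.0000])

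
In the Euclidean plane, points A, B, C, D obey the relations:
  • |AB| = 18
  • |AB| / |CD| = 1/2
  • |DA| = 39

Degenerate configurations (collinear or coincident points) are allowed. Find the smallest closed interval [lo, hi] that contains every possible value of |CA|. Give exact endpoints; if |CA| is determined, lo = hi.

|CA| ∈ [3, 75]  (≈ [3.0000, 75.0000])

|AB| ∈ {18}
|AD| ∈ {39}
|CD| ∈ {36}
|BD| ∈ [21, 57]
|AC| ∈ [3, 75]
|BC| ∈ [0, 93]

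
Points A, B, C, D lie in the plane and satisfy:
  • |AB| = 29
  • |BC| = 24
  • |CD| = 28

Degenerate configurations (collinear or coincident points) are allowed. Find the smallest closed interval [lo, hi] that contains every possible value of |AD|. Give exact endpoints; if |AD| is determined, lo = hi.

|AD| ∈ [0, 81]  (≈ [0.0000, 81.0000])

|AB| ∈ {29}
|BC| ∈ {24}
|CD| ∈ {28}
|AC| ∈ [5, 53]
|BD| ∈ [4, 52]
|AD| ∈ [0, 81]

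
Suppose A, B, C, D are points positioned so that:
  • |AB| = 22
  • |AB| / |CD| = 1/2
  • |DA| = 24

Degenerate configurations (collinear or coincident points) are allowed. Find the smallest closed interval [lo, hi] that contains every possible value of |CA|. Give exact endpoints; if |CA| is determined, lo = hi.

|AB| ∈ {22}
|AD| ∈ {24}
|CD| ∈ {44}
|BD| ∈ [2, 46]
|AC| ∈ [20, 68]
|BC| ∈ [0, 90]

|CA| ∈ [20, 68]  (≈ [20.0000, 68.0000])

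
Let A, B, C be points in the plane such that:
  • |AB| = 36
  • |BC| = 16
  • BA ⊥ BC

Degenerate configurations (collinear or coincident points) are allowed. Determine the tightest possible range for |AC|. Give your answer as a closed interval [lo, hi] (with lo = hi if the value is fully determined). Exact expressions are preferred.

|AB| ∈ {36}
|BC| ∈ {16}
|AC| ∈ {4·√(97)}

|AC| = 4·√(97)  (≈ 39.3954)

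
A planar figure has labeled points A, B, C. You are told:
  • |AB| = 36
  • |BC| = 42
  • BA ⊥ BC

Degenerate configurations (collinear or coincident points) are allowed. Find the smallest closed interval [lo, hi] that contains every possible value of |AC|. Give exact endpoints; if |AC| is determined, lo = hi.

|AC| = 6·√(85)  (≈ 55.3173)

|AB| ∈ {36}
|BC| ∈ {42}
|AC| ∈ {6·√(85)}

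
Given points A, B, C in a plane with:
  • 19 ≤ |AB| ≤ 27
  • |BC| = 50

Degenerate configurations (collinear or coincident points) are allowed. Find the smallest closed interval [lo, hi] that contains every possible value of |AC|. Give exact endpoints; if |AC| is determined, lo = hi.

|AC| ∈ [23, 77]  (≈ [23.0000, 77.0000])

|AB| ∈ [19, 27]
|BC| ∈ {50}
|AC| ∈ [23, 77]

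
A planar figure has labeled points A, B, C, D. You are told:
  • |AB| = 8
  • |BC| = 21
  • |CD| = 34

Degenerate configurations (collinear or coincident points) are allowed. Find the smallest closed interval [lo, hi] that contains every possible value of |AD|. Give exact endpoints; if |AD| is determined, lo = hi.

|AD| ∈ [5, 63]  (≈ [5.0000, 63.0000])

|AB| ∈ {8}
|BC| ∈ {21}
|CD| ∈ {34}
|AC| ∈ [13, 29]
|BD| ∈ [13, 55]
|AD| ∈ [5, 63]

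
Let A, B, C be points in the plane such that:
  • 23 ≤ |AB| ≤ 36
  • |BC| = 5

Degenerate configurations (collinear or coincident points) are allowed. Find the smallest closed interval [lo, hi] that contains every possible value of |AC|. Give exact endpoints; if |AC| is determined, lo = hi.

|AC| ∈ [18, 41]  (≈ [18.0000, 41.0000])

|AB| ∈ [23, 36]
|BC| ∈ {5}
|AC| ∈ [18, 41]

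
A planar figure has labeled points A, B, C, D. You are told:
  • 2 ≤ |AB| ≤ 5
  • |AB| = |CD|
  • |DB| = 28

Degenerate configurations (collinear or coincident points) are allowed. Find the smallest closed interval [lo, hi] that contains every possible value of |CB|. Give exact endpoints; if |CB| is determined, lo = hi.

|AB| ∈ [2, 5]
|BD| ∈ {28}
|CD| ∈ [2, 5]
|AD| ∈ [23, 33]
|BC| ∈ [23, 33]
|AC| ∈ [18, 38]

|CB| ∈ [23, 33]  (≈ [23.0000, 33.0000])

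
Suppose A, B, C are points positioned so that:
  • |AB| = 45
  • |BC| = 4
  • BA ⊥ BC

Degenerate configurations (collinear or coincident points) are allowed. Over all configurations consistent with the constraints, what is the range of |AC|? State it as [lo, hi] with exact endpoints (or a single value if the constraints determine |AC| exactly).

|AB| ∈ {45}
|BC| ∈ {4}
|AC| ∈ {√(2041)}

|AC| = √(2041)  (≈ 45.1774)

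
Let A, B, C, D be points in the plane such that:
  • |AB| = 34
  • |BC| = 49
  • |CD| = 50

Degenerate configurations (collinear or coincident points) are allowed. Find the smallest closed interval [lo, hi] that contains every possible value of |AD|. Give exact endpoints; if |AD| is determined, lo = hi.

|AB| ∈ {34}
|BC| ∈ {49}
|CD| ∈ {50}
|AC| ∈ [15, 83]
|BD| ∈ [1, 99]
|AD| ∈ [0, 133]

|AD| ∈ [0, 133]  (≈ [0.0000, 133.0000])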